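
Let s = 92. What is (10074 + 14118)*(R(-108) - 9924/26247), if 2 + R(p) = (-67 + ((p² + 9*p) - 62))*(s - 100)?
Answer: -17886265737984/8749 ≈ -2.0444e+9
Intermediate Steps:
R(p) = 1030 - 72*p - 8*p² (R(p) = -2 + (-67 + ((p² + 9*p) - 62))*(92 - 100) = -2 + (-67 + (-62 + p² + 9*p))*(-8) = -2 + (-129 + p² + 9*p)*(-8) = -2 + (1032 - 72*p - 8*p²) = 1030 - 72*p - 8*p²)
(10074 + 14118)*(R(-108) - 9924/26247) = (10074 + 14118)*((1030 - 72*(-108) - 8*(-108)²) - 9924/26247) = 24192*((1030 + 7776 - 8*11664) - 9924*1/26247) = 24192*((1030 + 7776 - 93312) - 3308/8749) = 24192*(-84506 - 3308/8749) = 24192*(-739346302/8749) = -17886265737984/8749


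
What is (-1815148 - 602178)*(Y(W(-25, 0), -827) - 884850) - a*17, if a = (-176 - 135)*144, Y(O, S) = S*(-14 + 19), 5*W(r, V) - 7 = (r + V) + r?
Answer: 2148967315438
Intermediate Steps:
W(r, V) = 7/5 + V/5 + 2*r/5 (W(r, V) = 7/5 + ((r + V) + r)/5 = 7/5 + ((V + r) + r)/5 = 7/5 + (V + 2*r)/5 = 7/5 + (V/5 + 2*r/5) = 7/5 + V/5 + 2*r/5)
Y(O, S) = 5*S (Y(O, S) = S*5 = 5*S)
a = -44784 (a = -311*144 = -44784)
(-1815148 - 602178)*(Y(W(-25, 0), -827) - 884850) - a*17 = (-1815148 - 602178)*(5*(-827) - 884850) - (-44784)*17 = -2417326*(-4135 - 884850) - 1*(-761328) = -2417326*(-888985) + 761328 = 2148966554110 + 761328 = 2148967315438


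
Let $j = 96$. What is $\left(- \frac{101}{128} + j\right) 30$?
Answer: $\frac{182805}{64} \approx 2856.3$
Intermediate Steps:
$\left(- \frac{101}{128} + j\right) 30 = \left(- \frac{101}{128} + 96\right) 30 = \frac{12187}{128} \cdot 30 = \frac{182805}{64}$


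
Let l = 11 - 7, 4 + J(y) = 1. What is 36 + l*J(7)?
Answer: 24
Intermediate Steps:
J(y) = -3 (J(y) = -4 + 1 = -3)
l = 4
36 + l*J(7) = 36 + 4*(-3) = 36 - 12 = 24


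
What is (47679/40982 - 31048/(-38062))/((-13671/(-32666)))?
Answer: 25211351216461/5331200865291 ≈ 4.7290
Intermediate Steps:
(47679/40982 - 31048/(-38062))/((-13671/(-32666))) = (47679*(1/40982) - 31048*(-1/38062))/((-13671*(-1/32666))) = (47679/40982 + 15524/19031)/(13671/32666) = (1543583617/779928442)*(32666/13671) = 25211351216461/5331200865291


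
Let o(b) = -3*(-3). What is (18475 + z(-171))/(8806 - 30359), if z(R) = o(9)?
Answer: -18484/21553 ≈ -0.85761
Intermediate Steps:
o(b) = 9
z(R) = 9
(18475 + z(-171))/(8806 - 30359) = (18475 + 9)/(8806 - 30359) = 18484/(-21553) = 18484*(-1/21553) = -18484/21553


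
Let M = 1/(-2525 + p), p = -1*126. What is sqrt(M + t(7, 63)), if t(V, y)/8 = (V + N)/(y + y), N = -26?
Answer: I*sqrt(3739959223)/55671 ≈ 1.0985*I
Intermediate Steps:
p = -126
t(V, y) = 4*(-26 + V)/y (t(V, y) = 8*((V - 26)/(y + y)) = 8*((-26 + V)/((2*y))) = 8*((-26 + V)*(1/(2*y))) = 8*((-26 + V)/(2*y)) = 4*(-26 + V)/y)
M = -1/2651 (M = 1/(-2525 - 126) = 1/(-2651) = -1/2651 ≈ -0.00037722)
sqrt(M + t(7, 63)) = sqrt(-1/2651 + 4*(-26 + 7)/63) = sqrt(-1/2651 + 4*(1/63)*(-19)) = sqrt(-1/2651 - 76/63) = sqrt(-201539/167013) = I*sqrt(3739959223)/55671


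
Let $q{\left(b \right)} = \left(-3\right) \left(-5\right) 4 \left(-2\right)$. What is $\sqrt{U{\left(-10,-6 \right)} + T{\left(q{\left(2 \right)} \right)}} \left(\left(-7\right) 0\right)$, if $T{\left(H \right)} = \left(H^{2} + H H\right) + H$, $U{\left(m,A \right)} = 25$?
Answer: $0$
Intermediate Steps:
$q{\left(b \right)} = -120$ ($q{\left(b \right)} = 15 \cdot 4 \left(-2\right) = 60 \left(-2\right) = -120$)
$T{\left(H \right)} = H + 2 H^{2}$ ($T{\left(H \right)} = \left(H^{2} + H^{2}\right) + H = 2 H^{2} + H = H + 2 H^{2}$)
$\sqrt{U{\left(-10,-6 \right)} + T{\left(q{\left(2 \right)} \right)}} \left(\left(-7\right) 0\right) = \sqrt{25 - 120 \left(1 + 2 \left(-120\right)\right)} \left(\left(-7\right) 0\right) = \sqrt{25 - 120 \left(1 - 240\right)} 0 = \sqrt{25 - -28680} \cdot 0 = \sqrt{25 + 28680} \cdot 0 = \sqrt{28705} \cdot 0 = 0$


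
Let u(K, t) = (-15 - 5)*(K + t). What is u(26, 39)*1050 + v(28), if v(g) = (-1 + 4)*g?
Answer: -1364916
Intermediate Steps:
v(g) = 3*g
u(K, t) = -20*K - 20*t (u(K, t) = -20*(K + t) = -20*K - 20*t)
u(26, 39)*1050 + v(28) = (-20*26 - 20*39)*1050 + 3*28 = (-520 - 780)*1050 + 84 = -1300*1050 + 84 = -1365000 + 84 = -1364916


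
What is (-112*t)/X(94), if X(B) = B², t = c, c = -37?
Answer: 1036/2209 ≈ 0.46899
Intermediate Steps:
t = -37
(-112*t)/X(94) = (-112*(-37))/(94²) = 4144/8836 = 4144*(1/8836) = 1036/2209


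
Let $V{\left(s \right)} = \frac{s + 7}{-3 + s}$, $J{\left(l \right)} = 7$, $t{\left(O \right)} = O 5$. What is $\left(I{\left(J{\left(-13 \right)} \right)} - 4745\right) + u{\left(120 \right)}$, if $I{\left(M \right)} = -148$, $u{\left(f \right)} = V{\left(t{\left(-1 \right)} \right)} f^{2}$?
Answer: $-8493$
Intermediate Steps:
$t{\left(O \right)} = 5 O$
$V{\left(s \right)} = \frac{7 + s}{-3 + s}$
$u{\left(f \right)} = - \frac{f^{2}}{4}$ ($u{\left(f \right)} = \frac{7 + 5 \left(-1\right)}{-3 + 5 \left(-1\right)} f^{2} = \frac{7 - 5}{-3 - 5} f^{2} = \frac{1}{-8} \cdot 2 f^{2} = \left(- \frac{1}{8}\right) 2 f^{2} = - \frac{f^{2}}{4}$)
$\left(I{\left(J{\left(-13 \right)} \right)} - 4745\right) + u{\left(120 \right)} = \left(-148 - 4745\right) - \frac{120^{2}}{4} = -4893 - 3600 = -8493$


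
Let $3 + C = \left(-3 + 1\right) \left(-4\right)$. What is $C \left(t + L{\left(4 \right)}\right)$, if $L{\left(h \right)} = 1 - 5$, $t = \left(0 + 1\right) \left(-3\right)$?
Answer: $-35$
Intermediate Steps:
$t = -3$ ($t = 1 \left(-3\right) = -3$)
$C = 5$ ($C = -3 + \left(-3 + 1\right) \left(-4\right) = -3 - -8 = -3 + 8 = 5$)
$L{\left(h \right)} = -4$
$C \left(t + L{\left(4 \right)}\right) = 5 \left(-3 - 4\right) = 5 \left(-7\right) = -35$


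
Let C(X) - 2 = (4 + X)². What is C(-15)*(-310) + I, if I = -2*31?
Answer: -38192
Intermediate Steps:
I = -62
C(X) = 2 + (4 + X)²
C(-15)*(-310) + I = (2 + (4 - 15)²)*(-310) - 62 = (2 + (-11)²)*(-310) - 62 = (2 + 121)*(-310) - 62 = 123*(-310) - 62 = -38130 - 62 = -38192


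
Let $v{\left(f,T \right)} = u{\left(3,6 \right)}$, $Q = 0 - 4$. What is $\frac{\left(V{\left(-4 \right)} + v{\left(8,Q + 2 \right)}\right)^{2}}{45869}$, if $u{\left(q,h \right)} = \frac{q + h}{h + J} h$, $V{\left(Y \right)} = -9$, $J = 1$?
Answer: $\frac{81}{2247581} \approx 3.6039 \cdot 10^{-5}$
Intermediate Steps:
$Q = -4$
$u{\left(q,h \right)} = \frac{h \left(h + q\right)}{1 + h}$ ($u{\left(q,h \right)} = \frac{q + h}{h + 1} h = \frac{h + q}{1 + h} h = \frac{h \left(h + q\right)}{1 + h}$)
$v{\left(f,T \right)} = \frac{54}{7}$ ($v{\left(f,T \right)} = \frac{6 \left(6 + 3\right)}{1 + 6} = 6 \cdot \frac{1}{7} \cdot 9 = \frac{54}{7}$)
$\frac{\left(V{\left(-4 \right)} + v{\left(8,Q + 2 \right)}\right)^{2}}{45869} = \frac{\left(-9 + \frac{54}{7}\right)^{2}}{45869} = \left(- \frac{9}{7}\right)^{2} \cdot \frac{1}{45869} = \frac{81}{49} \cdot \frac{1}{45869} = \frac{81}{2247581}$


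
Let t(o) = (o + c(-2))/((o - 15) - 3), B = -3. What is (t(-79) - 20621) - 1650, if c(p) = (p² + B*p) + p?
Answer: -2160216/97 ≈ -22270.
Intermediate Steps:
c(p) = p² - 2*p (c(p) = (p² - 3*p) + p = p² - 2*p)
t(o) = (8 + o)/(-18 + o) (t(o) = (o - 2*(-2 - 2))/((o - 15) - 3) = (o - 2*(-4))/((-15 + o) - 3) = (o + 8)/(-18 + o) = (8 + o)/(-18 + o))
(t(-79) - 20621) - 1650 = ((8 - 79)/(-18 - 79) - 20621) - 1650 = (-71/(-97) - 20621) - 1650 = (-1/97*(-71) - 20621) - 1650 = (71/97 - 20621) - 1650 = -2000166/97 - 1650 = -2160216/97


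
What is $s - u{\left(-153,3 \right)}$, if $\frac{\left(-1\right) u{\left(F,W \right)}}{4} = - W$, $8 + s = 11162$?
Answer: $11142$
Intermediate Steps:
$s = 11154$ ($s = -8 + 11162 = 11154$)
$u{\left(F,W \right)} = 4 W$ ($u{\left(F,W \right)} = - 4 \left(- W\right) = 4 W$)
$s - u{\left(-153,3 \right)} = 11154 - 4 \cdot 3 = 11154 - 12 = 11142$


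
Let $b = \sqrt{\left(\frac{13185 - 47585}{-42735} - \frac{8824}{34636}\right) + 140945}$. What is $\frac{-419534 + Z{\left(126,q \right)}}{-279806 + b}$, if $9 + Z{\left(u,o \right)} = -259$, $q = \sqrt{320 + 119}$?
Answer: $\frac{1241895146784329268}{827745193844460515} + \frac{419802 \sqrt{15754991617981456071}}{827745193844460515} \approx 1.5023$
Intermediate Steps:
$q = \sqrt{439} \approx 20.952$
$Z{\left(u,o \right)} = -268$ ($Z{\left(u,o \right)} = -9 - 259 = -268$)
$b = \frac{\sqrt{15754991617981456071}}{10572639}$ ($b = \sqrt{\left(\left(13185 - 47585\right) \left(- \frac{1}{42735}\right) - \frac{2206}{8659}\right) + 140945} = \sqrt{\left(\left(-34400\right) \left(- \frac{1}{42735}\right) - \frac{2206}{8659}\right) + 140945} = \sqrt{\left(\frac{6880}{8547} - \frac{2206}{8659}\right) + 140945} = \sqrt{\frac{5817034}{10572639} + 140945} = \sqrt{\frac{1490166420889}{10572639}} = \frac{\sqrt{15754991617981456071}}{10572639} \approx 375.43$)
$\frac{-419534 + Z{\left(126,q \right)}}{-279806 + b} = \frac{-419534 - 268}{-279806 + \frac{\sqrt{15754991617981456071}}{10572639}} = - \frac{419802}{-279806 + \frac{\sqrt{15754991617981456071}}{10572639}}$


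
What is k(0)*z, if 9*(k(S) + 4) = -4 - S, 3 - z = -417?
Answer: -5600/3 ≈ -1866.7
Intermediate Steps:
z = 420 (z = 3 - 1*(-417) = 3 + 417 = 420)
k(S) = -40/9 - S/9 (k(S) = -4 + (-4 - S)/9 = -4 + (-4/9 - S/9) = -40/9 - S/9)
k(0)*z = (-40/9 - 1/9*0)*420 = (-40/9 + 0)*420 = -40/9*420 = -5600/3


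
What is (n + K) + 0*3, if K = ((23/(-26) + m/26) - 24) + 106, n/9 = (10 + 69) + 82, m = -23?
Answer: 19880/13 ≈ 1529.2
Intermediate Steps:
n = 1449 (n = 9*((10 + 69) + 82) = 9*(79 + 82) = 9*161 = 1449)
K = 1043/13 (K = ((23/(-26) - 23/26) - 24) + 106 = ((23*(-1/26) - 23*1/26) - 24) + 106 = ((-23/26 - 23/26) - 24) + 106 = (-23/13 - 24) + 106 = -335/13 + 106 = 1043/13 ≈ 80.231)
(n + K) + 0*3 = (1449 + 1043/13) + 0*3 = 19880/13 + 0 = 19880/13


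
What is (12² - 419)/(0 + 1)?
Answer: -275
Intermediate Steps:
(12² - 419)/(0 + 1) = (144 - 419)/1 = -275*1 = -275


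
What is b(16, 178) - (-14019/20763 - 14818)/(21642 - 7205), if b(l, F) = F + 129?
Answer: 30777532490/99918477 ≈ 308.03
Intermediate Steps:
b(l, F) = 129 + F
b(16, 178) - (-14019/20763 - 14818)/(21642 - 7205) = (129 + 178) - (-14019/20763 - 14818)/(21642 - 7205) = 307 - (-14019*1/20763 - 14818)/14437 = 307 - (-4673/6921 - 14818)/14437 = 307 - (-102560051)/(6921*14437) = 307 - 1*(-102560051/99918477) = 307 + 102560051/99918477 = 30777532490/99918477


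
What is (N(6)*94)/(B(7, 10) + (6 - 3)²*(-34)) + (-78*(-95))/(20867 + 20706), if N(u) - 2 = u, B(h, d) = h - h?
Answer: -14497718/6360669 ≈ -2.2793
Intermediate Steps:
B(h, d) = 0
N(u) = 2 + u
(N(6)*94)/(B(7, 10) + (6 - 3)²*(-34)) + (-78*(-95))/(20867 + 20706) = ((2 + 6)*94)/(0 + (6 - 3)²*(-34)) + (-78*(-95))/(20867 + 20706) = (8*94)/(0 + 3²*(-34)) + 7410/41573 = 752/(0 + 9*(-34)) + 7410*(1/41573) = 752/(0 - 306) + 7410/41573 = 752/(-306) + 7410/41573 = 752*(-1/306) + 7410/41573 = -376/153 + 7410/41573 = -14497718/6360669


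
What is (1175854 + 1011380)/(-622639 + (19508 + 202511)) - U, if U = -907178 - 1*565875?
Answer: 98355384271/66770 ≈ 1.4730e+6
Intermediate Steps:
U = -1473053 (U = -907178 - 565875 = -1473053)
(1175854 + 1011380)/(-622639 + (19508 + 202511)) - U = (1175854 + 1011380)/(-622639 + (19508 + 202511)) - 1*(-1473053) = 2187234/(-622639 + 222019) + 1473053 = 2187234/(-400620) + 1473053 = 2187234*(-1/400620) + 1473053 = -364539/66770 + 1473053 = 98355384271/66770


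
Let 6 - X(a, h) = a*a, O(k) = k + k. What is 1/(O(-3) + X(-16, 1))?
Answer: -1/256 ≈ -0.0039063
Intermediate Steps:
O(k) = 2*k
X(a, h) = 6 - a² (X(a, h) = 6 - a*a = 6 - a²)
1/(O(-3) + X(-16, 1)) = 1/(2*(-3) + (6 - 1*(-16)²)) = 1/(-6 + (6 - 1*256)) = 1/(-6 + (6 - 256)) = 1/(-6 - 250) = 1/(-256) = -1/256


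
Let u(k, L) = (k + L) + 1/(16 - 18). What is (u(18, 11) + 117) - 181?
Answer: -71/2 ≈ -35.500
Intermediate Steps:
u(k, L) = -½ + L + k (u(k, L) = (L + k) + 1/(-2) = (L + k) - ½ = -½ + L + k)
(u(18, 11) + 117) - 181 = ((-½ + 11 + 18) + 117) - 181 = (57/2 + 117) - 181 = 291/2 - 181 = -71/2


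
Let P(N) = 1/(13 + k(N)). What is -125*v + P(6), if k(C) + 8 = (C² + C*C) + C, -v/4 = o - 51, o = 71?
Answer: 830001/83 ≈ 10000.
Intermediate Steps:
v = -80 (v = -4*(71 - 51) = -4*20 = -80)
k(C) = -8 + C + 2*C² (k(C) = -8 + ((C² + C*C) + C) = -8 + ((C² + C²) + C) = -8 + (2*C² + C) = -8 + (C + 2*C²) = -8 + C + 2*C²)
P(N) = 1/(5 + N + 2*N²) (P(N) = 1/(13 + (-8 + N + 2*N²)) = 1/(5 + N + 2*N²))
-125*v + P(6) = -125*(-80) + 1/(5 + 6 + 2*6²) = 10000 + 1/(5 + 6 + 2*36) = 10000 + 1/(5 + 6 + 72) = 10000 + 1/83 = 830001/83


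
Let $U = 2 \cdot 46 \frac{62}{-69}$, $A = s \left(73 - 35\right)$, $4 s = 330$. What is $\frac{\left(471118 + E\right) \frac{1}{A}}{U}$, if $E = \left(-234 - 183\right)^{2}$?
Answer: $- \frac{58637}{23560} \approx -2.4888$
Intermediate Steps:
$s = \frac{165}{2}$ ($s = \frac{1}{4} \cdot 330 = \frac{165}{2} \approx 82.5$)
$E = 173889$ ($E = \left(-417\right)^{2} = 173889$)
$A = 3135$ ($A = \frac{165 \left(73 - 35\right)}{2} = \frac{165}{2} \cdot 38 = 3135$)
$U = - \frac{248}{3}$ ($U = 92 \cdot 62 \left(- \frac{1}{69}\right) = 92 \left(- \frac{62}{69}\right) = - \frac{248}{3} \approx -82.667$)
$\frac{\left(471118 + E\right) \frac{1}{A}}{U} = \frac{\left(471118 + 173889\right) \frac{1}{3135}}{- \frac{248}{3}} = 645007 \cdot \frac{1}{3135} \left(- \frac{3}{248}\right) = \frac{58637}{285} \left(- \frac{3}{248}\right) = - \frac{58637}{23560}$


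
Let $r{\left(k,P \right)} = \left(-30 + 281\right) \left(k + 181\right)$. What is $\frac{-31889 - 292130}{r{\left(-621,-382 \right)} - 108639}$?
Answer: $\frac{324019}{219079} \approx 1.479$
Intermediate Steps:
$r{\left(k,P \right)} = 45431 + 251 k$ ($r{\left(k,P \right)} = 251 \left(181 + k\right) = 45431 + 251 k$)
$\frac{-31889 - 292130}{r{\left(-621,-382 \right)} - 108639} = \frac{-31889 - 292130}{\left(45431 + 251 \left(-621\right)\right) - 108639} = - \frac{324019}{\left(45431 - 155871\right) - 108639} = - \frac{324019}{-110440 - 108639} = - \frac{324019}{-219079} = \left(-324019\right) \left(- \frac{1}{219079}\right) = \frac{324019}{219079}$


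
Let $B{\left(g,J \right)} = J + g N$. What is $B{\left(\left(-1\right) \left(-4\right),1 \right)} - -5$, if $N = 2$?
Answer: $14$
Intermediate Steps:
$B{\left(g,J \right)} = J + 2 g$ ($B{\left(g,J \right)} = J + g 2 = J + 2 g$)
$B{\left(\left(-1\right) \left(-4\right),1 \right)} - -5 = \left(1 + 2 \left(\left(-1\right) \left(-4\right)\right)\right) - -5 = \left(1 + 2 \cdot 4\right) + 5 = \left(1 + 8\right) + 5 = 9 + 5 = 14$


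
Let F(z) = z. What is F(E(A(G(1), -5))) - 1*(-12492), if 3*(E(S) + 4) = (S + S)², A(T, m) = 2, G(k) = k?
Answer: 37480/3 ≈ 12493.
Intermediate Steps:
E(S) = -4 + 4*S²/3 (E(S) = -4 + (S + S)²/3 = -4 + (2*S)²/3 = -4 + (4*S²)/3 = -4 + 4*S²/3)
F(E(A(G(1), -5))) - 1*(-12492) = (-4 + (4/3)*2²) - 1*(-12492) = (-4 + (4/3)*4) + 12492 = (-4 + 16/3) + 12492 = 4/3 + 12492 = 37480/3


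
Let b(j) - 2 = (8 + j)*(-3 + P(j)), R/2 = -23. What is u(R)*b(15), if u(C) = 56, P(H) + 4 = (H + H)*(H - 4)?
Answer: 416136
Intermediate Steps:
R = -46 (R = 2*(-23) = -46)
P(H) = -4 + 2*H*(-4 + H) (P(H) = -4 + (H + H)*(H - 4) = -4 + (2*H)*(-4 + H) = -4 + 2*H*(-4 + H))
b(j) = 2 + (8 + j)*(-7 - 8*j + 2*j²) (b(j) = 2 + (8 + j)*(-3 + (-4 - 8*j + 2*j²)) = 2 + (8 + j)*(-7 - 8*j + 2*j²))
u(R)*b(15) = 56*(-54 - 71*15 + 2*15³ + 8*15²) = 56*(-54 - 1065 + 2*3375 + 8*225) = 56*(-54 - 1065 + 6750 + 1800) = 56*7431 = 416136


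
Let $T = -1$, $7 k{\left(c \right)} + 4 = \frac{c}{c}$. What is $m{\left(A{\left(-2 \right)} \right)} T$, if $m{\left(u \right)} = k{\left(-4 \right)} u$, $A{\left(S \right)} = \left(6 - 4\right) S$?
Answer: $- \frac{12}{7} \approx -1.7143$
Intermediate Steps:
$A{\left(S \right)} = 2 S$
$k{\left(c \right)} = - \frac{3}{7}$ ($k{\left(c \right)} = - \frac{4}{7} + \frac{c \frac{1}{c}}{7} = - \frac{4}{7} + \frac{1}{7} \cdot 1 = - \frac{4}{7} + \frac{1}{7} = - \frac{3}{7}$)
$m{\left(u \right)} = - \frac{3 u}{7}$
$m{\left(A{\left(-2 \right)} \right)} T = - \frac{3 \cdot 2 \left(-2\right)}{7} \left(-1\right) = \left(- \frac{3}{7}\right) \left(-4\right) \left(-1\right) = \frac{12}{7} \left(-1\right) = - \frac{12}{7}$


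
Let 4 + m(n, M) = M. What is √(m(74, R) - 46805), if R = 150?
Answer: I*√46659 ≈ 216.01*I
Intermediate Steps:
m(n, M) = -4 + M
√(m(74, R) - 46805) = √((-4 + 150) - 46805) = √(146 - 46805) = √(-46659) = I*√46659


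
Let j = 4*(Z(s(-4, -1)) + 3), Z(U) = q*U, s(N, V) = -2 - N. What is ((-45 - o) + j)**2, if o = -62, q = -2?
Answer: 169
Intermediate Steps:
Z(U) = -2*U
j = -4 (j = 4*(-2*(-2 - 1*(-4)) + 3) = 4*(-2*(-2 + 4) + 3) = 4*(-2*2 + 3) = 4*(-4 + 3) = 4*(-1) = -4)
((-45 - o) + j)**2 = ((-45 - 1*(-62)) - 4)**2 = ((-45 + 62) - 4)**2 = (17 - 4)**2 = 13**2 = 169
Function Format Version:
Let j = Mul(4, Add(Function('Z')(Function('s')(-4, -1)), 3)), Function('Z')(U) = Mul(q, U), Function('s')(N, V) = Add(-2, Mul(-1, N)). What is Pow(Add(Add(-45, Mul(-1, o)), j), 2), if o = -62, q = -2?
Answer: 169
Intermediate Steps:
Function('Z')(U) = Mul(-2, U)
j = -4 (j = Mul(4, Add(Mul(-2, Add(-2, Mul(-1, -4))), 3)) = Mul(4, Add(Mul(-2, Add(-2, 4)), 3)) = Mul(4, Add(Mul(-2, 2), 3)) = Mul(4, Add(-4, 3)) = Mul(4, -1) = -4)
Pow(Add(Add(-45, Mul(-1, o)), j), 2) = Pow(Add(Add(-45, Mul(-1, -62)), -4), 2) = Pow(Add(Add(-45, 62), -4), 2) = Pow(Add(17, -4), 2) = Pow(13, 2) = 169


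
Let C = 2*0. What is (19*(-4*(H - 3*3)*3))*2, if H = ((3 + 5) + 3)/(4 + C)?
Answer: 2850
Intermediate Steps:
C = 0
H = 11/4 (H = ((3 + 5) + 3)/(4 + 0) = (8 + 3)/4 = 11*(¼) = 11/4 ≈ 2.7500)
(19*(-4*(H - 3*3)*3))*2 = (19*(-4*(11/4 - 3*3)*3))*2 = (19*(-4*(11/4 - 9)*3))*2 = (19*(-4*(-25/4)*3))*2 = (19*(25*3))*2 = (19*75)*2 = 1425*2 = 2850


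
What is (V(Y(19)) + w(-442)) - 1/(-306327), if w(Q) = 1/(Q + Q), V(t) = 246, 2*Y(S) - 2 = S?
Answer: 66614789285/270793068 ≈ 246.00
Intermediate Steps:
Y(S) = 1 + S/2
w(Q) = 1/(2*Q)
(V(Y(19)) + w(-442)) - 1/(-306327) = (246 + (½)/(-442)) - 1/(-306327) = (246 + (½)*(-1/442)) - 1*(-1/306327) = (246 - 1/884) + 1/306327 = 217463/884 + 1/306327 = 66614789285/270793068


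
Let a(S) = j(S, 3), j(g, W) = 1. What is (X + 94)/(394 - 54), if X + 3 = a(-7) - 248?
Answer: -39/85 ≈ -0.45882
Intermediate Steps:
a(S) = 1
X = -250 (X = -3 + (1 - 248) = -3 - 247 = -250)
(X + 94)/(394 - 54) = (-250 + 94)/(394 - 54) = -156/340 = -156*1/340 = -39/85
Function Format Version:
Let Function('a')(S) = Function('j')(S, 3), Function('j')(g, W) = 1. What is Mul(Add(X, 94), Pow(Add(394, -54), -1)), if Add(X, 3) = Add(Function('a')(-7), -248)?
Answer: Rational(-39, 85) ≈ -0.45882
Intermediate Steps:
Function('a')(S) = 1
X = -250 (X = Add(-3, Add(1, -248)) = Add(-3, -247) = -250)
Mul(Add(X, 94), Pow(Add(394, -54), -1)) = Mul(Add(-250, 94), Pow(Add(394, -54), -1)) = Mul(-156, Pow(340, -1)) = Mul(-156, Rational(1, 340)) = Rational(-39, 85)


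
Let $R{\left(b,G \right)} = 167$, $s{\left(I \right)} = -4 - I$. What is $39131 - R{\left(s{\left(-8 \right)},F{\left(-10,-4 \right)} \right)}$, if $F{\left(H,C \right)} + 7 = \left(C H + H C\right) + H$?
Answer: $38964$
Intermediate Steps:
$F{\left(H,C \right)} = -7 + H + 2 C H$ ($F{\left(H,C \right)} = -7 + \left(\left(C H + H C\right) + H\right) = -7 + \left(\left(C H + C H\right) + H\right) = -7 + \left(2 C H + H\right) = -7 + \left(H + 2 C H\right) = -7 + H + 2 C H$)
$39131 - R{\left(s{\left(-8 \right)},F{\left(-10,-4 \right)} \right)} = 39131 - 167 = 38964$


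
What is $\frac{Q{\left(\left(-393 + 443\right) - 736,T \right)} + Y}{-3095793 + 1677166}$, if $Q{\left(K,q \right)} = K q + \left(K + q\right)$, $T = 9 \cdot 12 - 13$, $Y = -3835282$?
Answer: $\frac{3901043}{1418627} \approx 2.7499$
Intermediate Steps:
$T = 95$ ($T = 108 - 13 = 95$)
$Q{\left(K,q \right)} = K + q + K q$
$\frac{Q{\left(\left(-393 + 443\right) - 736,T \right)} + Y}{-3095793 + 1677166} = \frac{\left(\left(\left(-393 + 443\right) - 736\right) + 95 + \left(\left(-393 + 443\right) - 736\right) 95\right) - 3835282}{-3095793 + 1677166} = \frac{\left(\left(50 - 736\right) + 95 + \left(50 - 736\right) 95\right) - 3835282}{-1418627} = \left(\left(-686 + 95 - 65170\right) - 3835282\right) \left(- \frac{1}{1418627}\right) = \left(-65761 - 3835282\right) \left(- \frac{1}{1418627}\right) = \left(-3901043\right) \left(- \frac{1}{1418627}\right) = \frac{3901043}{1418627}$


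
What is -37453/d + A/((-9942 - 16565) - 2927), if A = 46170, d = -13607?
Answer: 237078206/200254219 ≈ 1.1839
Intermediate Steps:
-37453/d + A/((-9942 - 16565) - 2927) = -37453/(-13607) + 46170/((-9942 - 16565) - 2927) = -37453*(-1/13607) + 46170/(-26507 - 2927) = 37453/13607 + 46170/(-29434) = 37453/13607 + 46170*(-1/29434) = 37453/13607 - 23085/14717 = 237078206/200254219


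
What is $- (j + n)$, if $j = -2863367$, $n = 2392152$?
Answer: $471215$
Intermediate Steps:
$- (j + n) = - (-2863367 + 2392152) = \left(-1\right) \left(-471215\right) = 471215$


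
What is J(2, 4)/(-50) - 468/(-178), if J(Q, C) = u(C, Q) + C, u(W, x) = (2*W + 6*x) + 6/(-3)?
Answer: 4871/2225 ≈ 2.1892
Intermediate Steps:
u(W, x) = -2 + 2*W + 6*x (u(W, x) = (2*W + 6*x) + 6*(-⅓) = (2*W + 6*x) - 2 = -2 + 2*W + 6*x)
J(Q, C) = -2 + 3*C + 6*Q (J(Q, C) = (-2 + 2*C + 6*Q) + C = -2 + 3*C + 6*Q)
J(2, 4)/(-50) - 468/(-178) = (-2 + 3*4 + 6*2)/(-50) - 468/(-178) = (-2 + 12 + 12)*(-1/50) - 468*(-1/178) = 22*(-1/50) + 234/89 = -11/25 + 234/89 = 4871/2225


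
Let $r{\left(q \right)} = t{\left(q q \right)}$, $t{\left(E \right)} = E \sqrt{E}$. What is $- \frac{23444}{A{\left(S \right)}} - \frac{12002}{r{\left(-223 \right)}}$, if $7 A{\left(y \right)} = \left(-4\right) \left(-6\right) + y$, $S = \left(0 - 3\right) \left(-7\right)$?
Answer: $- \frac{1819887201326}{499030515} \approx -3646.8$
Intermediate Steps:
$t{\left(E \right)} = E^{\frac{3}{2}}$
$r{\left(q \right)} = \left(q^{2}\right)^{\frac{3}{2}}$ ($r{\left(q \right)} = \left(q q\right)^{\frac{3}{2}} = \left(q^{2}\right)^{\frac{3}{2}}$)
$S = 21$ ($S = \left(-3\right) \left(-7\right) = 21$)
$A{\left(y \right)} = \frac{24}{7} + \frac{y}{7}$ ($A{\left(y \right)} = \frac{\left(-4\right) \left(-6\right) + y}{7} = \frac{24 + y}{7} = \frac{24}{7} + \frac{y}{7}$)
$- \frac{23444}{A{\left(S \right)}} - \frac{12002}{r{\left(-223 \right)}} = - \frac{23444}{\frac{24}{7} + \frac{1}{7} \cdot 21} - \frac{12002}{\left(\left(-223\right)^{2}\right)^{\frac{3}{2}}} = - \frac{23444}{\frac{24}{7} + 3} - \frac{12002}{49729^{\frac{3}{2}}} = - \frac{23444}{\frac{45}{7}} - \frac{12002}{11089567} = \left(-23444\right) \frac{7}{45} - \frac{12002}{11089567} = - \frac{164108}{45} - \frac{12002}{11089567} = - \frac{1819887201326}{499030515}$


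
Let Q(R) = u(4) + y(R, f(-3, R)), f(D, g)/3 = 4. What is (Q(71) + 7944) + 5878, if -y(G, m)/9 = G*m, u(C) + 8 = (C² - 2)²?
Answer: 6342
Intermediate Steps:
f(D, g) = 12 (f(D, g) = 3*4 = 12)
u(C) = -8 + (-2 + C²)² (u(C) = -8 + (C² - 2)² = -8 + (-2 + C²)²)
y(G, m) = -9*G*m
Q(R) = 188 - 108*R (Q(R) = (-8 + (-2 + 4²)²) - 9*R*12 = (-8 + (-2 + 16)²) - 108*R = (-8 + 14²) - 108*R = (-8 + 196) - 108*R = 188 - 108*R)
(Q(71) + 7944) + 5878 = ((188 - 108*71) + 7944) + 5878 = ((188 - 7668) + 7944) + 5878 = (-7480 + 7944) + 5878 = 464 + 5878 = 6342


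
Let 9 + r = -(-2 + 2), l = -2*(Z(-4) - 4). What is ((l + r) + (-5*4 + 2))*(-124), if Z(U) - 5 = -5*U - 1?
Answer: 8308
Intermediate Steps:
Z(U) = 4 - 5*U (Z(U) = 5 + (-5*U - 1) = 5 + (-1 - 5*U) = 4 - 5*U)
l = -40 (l = -2*((4 - 5*(-4)) - 4) = -2*((4 + 20) - 4) = -2*(24 - 4) = -2*20 = -40)
r = -9 (r = -9 - (-2 + 2) = -9 - 1*0 = -9 + 0 = -9)
((l + r) + (-5*4 + 2))*(-124) = ((-40 - 9) + (-5*4 + 2))*(-124) = (-49 + (-20 + 2))*(-124) = (-49 - 18)*(-124) = -67*(-124) = 8308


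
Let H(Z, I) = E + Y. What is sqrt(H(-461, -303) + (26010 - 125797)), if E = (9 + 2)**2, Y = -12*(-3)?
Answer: 9*I*sqrt(1230) ≈ 315.64*I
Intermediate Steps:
Y = 36
E = 121 (E = 11**2 = 121)
H(Z, I) = 157 (H(Z, I) = 121 + 36 = 157)
sqrt(H(-461, -303) + (26010 - 125797)) = sqrt(157 + (26010 - 125797)) = sqrt(157 - 99787) = sqrt(-99630) = 9*I*sqrt(1230)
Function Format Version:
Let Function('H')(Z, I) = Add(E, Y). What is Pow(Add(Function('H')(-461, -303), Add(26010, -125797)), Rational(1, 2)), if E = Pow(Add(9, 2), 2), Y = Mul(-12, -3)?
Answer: Mul(9, I, Pow(1230, Rational(1, 2))) ≈ Mul(315.64, I)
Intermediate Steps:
Y = 36
E = 121 (E = Pow(11, 2) = 121)
Function('H')(Z, I) = 157 (Function('H')(Z, I) = Add(121, 36) = 157)
Pow(Add(Function('H')(-461, -303), Add(26010, -125797)), Rational(1, 2)) = Pow(Add(157, Add(26010, -125797)), Rational(1, 2)) = Pow(Add(157, -99787), Rational(1, 2)) = Pow(-99630, Rational(1, 2)) = Mul(9, I, Pow(1230, Rational(1, 2)))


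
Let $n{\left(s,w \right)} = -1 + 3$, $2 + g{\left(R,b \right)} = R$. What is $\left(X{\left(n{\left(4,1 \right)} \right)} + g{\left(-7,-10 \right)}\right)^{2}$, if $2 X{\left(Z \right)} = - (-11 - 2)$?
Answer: $\frac{25}{4} \approx 6.25$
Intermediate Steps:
$g{\left(R,b \right)} = -2 + R$
$n{\left(s,w \right)} = 2$
$X{\left(Z \right)} = \frac{13}{2}$ ($X{\left(Z \right)} = \frac{\left(-1\right) \left(-11 - 2\right)}{2} = \frac{\left(-1\right) \left(-13\right)}{2} = \frac{1}{2} \cdot 13 = \frac{13}{2}$)
$\left(X{\left(n{\left(4,1 \right)} \right)} + g{\left(-7,-10 \right)}\right)^{2} = \left(\frac{13}{2} - 9\right)^{2} = \left(- \frac{5}{2}\right)^{2} = \frac{25}{4}$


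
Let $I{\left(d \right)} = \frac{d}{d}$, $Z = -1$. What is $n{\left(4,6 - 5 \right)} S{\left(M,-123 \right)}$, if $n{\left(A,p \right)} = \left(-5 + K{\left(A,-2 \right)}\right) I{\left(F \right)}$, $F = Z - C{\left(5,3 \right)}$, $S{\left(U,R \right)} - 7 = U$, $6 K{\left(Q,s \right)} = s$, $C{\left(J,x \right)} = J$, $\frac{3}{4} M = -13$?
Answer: $\frac{496}{9} \approx 55.111$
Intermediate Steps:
$M = - \frac{52}{3}$ ($M = \frac{4}{3} \left(-13\right) = - \frac{52}{3} \approx -17.333$)
$K{\left(Q,s \right)} = \frac{s}{6}$
$S{\left(U,R \right)} = 7 + U$
$F = -6$ ($F = -1 - 5 = -6$)
$I{\left(d \right)} = 1$
$n{\left(A,p \right)} = - \frac{16}{3}$ ($n{\left(A,p \right)} = \left(-5 + \frac{1}{6} \left(-2\right)\right) 1 = \left(-5 - \frac{1}{3}\right) 1 = \left(- \frac{16}{3}\right) 1 = - \frac{16}{3}$)
$n{\left(4,6 - 5 \right)} S{\left(M,-123 \right)} = - \frac{16 \left(7 - \frac{52}{3}\right)}{3} = \left(- \frac{16}{3}\right) \left(- \frac{31}{3}\right) = \frac{496}{9}$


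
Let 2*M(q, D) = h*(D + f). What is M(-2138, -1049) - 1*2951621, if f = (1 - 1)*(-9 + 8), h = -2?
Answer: -2950572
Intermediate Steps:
f = 0 (f = 0*(-1) = 0)
M(q, D) = -D (M(q, D) = (-2*(D + 0))/2 = (-2*D)/2 = -D)
M(-2138, -1049) - 1*2951621 = -1*(-1049) - 1*2951621 = 1049 - 2951621 = -2950572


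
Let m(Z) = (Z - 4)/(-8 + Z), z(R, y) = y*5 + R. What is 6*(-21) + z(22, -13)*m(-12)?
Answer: -802/5 ≈ -160.40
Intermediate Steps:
z(R, y) = R + 5*y (z(R, y) = 5*y + R = R + 5*y)
m(Z) = (-4 + Z)/(-8 + Z)
6*(-21) + z(22, -13)*m(-12) = 6*(-21) + (22 + 5*(-13))*((-4 - 12)/(-8 - 12)) = -126 + (22 - 65)*(-16/(-20)) = -126 - (-43)*(-16)/20 = -126 - 43*⅘ = -126 - 172/5 = -802/5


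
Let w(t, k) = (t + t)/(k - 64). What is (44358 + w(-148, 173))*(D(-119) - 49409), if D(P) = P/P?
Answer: -238874142208/109 ≈ -2.1915e+9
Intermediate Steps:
D(P) = 1
w(t, k) = 2*t/(-64 + k) (w(t, k) = (2*t)/(-64 + k) = 2*t/(-64 + k))
(44358 + w(-148, 173))*(D(-119) - 49409) = (44358 + 2*(-148)/(-64 + 173))*(1 - 49409) = (44358 + 2*(-148)/109)*(-49408) = (44358 + 2*(-148)*(1/109))*(-49408) = (44358 - 296/109)*(-49408) = (4834726/109)*(-49408) = -238874142208/109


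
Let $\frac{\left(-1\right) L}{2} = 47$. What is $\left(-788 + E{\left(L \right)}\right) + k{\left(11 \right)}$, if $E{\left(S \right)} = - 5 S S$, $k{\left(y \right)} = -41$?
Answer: $-45009$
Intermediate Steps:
$L = -94$ ($L = \left(-2\right) 47 = -94$)
$E{\left(S \right)} = - 5 S^{2}$
$\left(-788 + E{\left(L \right)}\right) + k{\left(11 \right)} = \left(-788 - 5 \left(-94\right)^{2}\right) - 41 = \left(-788 - 44180\right) - 41 = -44968 - 41 = -45009$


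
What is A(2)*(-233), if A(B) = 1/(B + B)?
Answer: -233/4 ≈ -58.250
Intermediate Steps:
A(B) = 1/(2*B)
A(2)*(-233) = ((½)/2)*(-233) = ((½)*(½))*(-233) = (¼)*(-233) = -233/4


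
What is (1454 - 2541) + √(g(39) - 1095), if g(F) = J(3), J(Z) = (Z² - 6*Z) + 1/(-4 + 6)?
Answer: -1087 + I*√4414/2 ≈ -1087.0 + 33.219*I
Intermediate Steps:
J(Z) = ½ + Z² - 6*Z (J(Z) = (Z² - 6*Z) + 1/2 = (Z² - 6*Z) + ½ = ½ + Z² - 6*Z)
g(F) = -17/2 (g(F) = ½ + 3² - 6*3 = ½ + 9 - 18 = -17/2)
(1454 - 2541) + √(g(39) - 1095) = (1454 - 2541) + √(-17/2 - 1095) = -1087 + √(-2207/2) = -1087 + I*√4414/2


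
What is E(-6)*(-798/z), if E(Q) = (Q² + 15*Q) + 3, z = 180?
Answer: 2261/10 ≈ 226.10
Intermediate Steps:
E(Q) = 3 + Q² + 15*Q
E(-6)*(-798/z) = (3 + (-6)² + 15*(-6))*(-798/180) = (3 + 36 - 90)*(-798*1/180) = -51*(-133/30) = 2261/10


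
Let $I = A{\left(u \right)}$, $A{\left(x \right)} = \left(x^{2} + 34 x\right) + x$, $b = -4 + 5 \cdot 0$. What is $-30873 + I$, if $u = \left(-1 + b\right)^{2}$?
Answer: $-29373$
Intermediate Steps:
$b = -4$ ($b = -4 + 0 = -4$)
$u = 25$ ($u = \left(-1 - 4\right)^{2} = \left(-5\right)^{2} = 25$)
$A{\left(x \right)} = x^{2} + 35 x$
$I = 1500$ ($I = 25 \left(35 + 25\right) = 25 \cdot 60 = 1500$)
$-30873 + I = -30873 + 1500 = -29373$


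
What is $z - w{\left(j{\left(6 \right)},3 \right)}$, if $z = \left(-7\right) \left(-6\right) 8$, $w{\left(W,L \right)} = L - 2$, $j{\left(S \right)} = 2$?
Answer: $335$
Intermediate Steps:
$w{\left(W,L \right)} = -2 + L$ ($w{\left(W,L \right)} = L - 2 = -2 + L$)
$z = 336$ ($z = 42 \cdot 8 = 336$)
$z - w{\left(j{\left(6 \right)},3 \right)} = 336 - \left(-2 + 3\right) = 336 - 1 = 335$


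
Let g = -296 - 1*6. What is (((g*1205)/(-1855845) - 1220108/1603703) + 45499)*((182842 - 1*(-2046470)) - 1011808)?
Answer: 32973306264793516473248/595244838807 ≈ 5.5395e+10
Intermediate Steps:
g = -302 (g = -296 - 6 = -302)
(((g*1205)/(-1855845) - 1220108/1603703) + 45499)*((182842 - 1*(-2046470)) - 1011808) = ((-302*1205/(-1855845) - 1220108/1603703) + 45499)*((182842 - 1*(-2046470)) - 1011808) = ((-363910*(-1/1855845) - 1220108*1/1603703) + 45499)*((182842 + 2046470) - 1011808) = ((72782/371169 - 1220108/1603703) + 45499)*(2229312 - 1011808) = (-336145554506/595244838807 + 45499)*1217504 = (27082708775325187/595244838807)*1217504 = 32973306264793516473248/595244838807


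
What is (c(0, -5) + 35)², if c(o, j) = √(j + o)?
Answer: (35 + I*√5)² ≈ 1220.0 + 156.52*I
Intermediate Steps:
(c(0, -5) + 35)² = (√(-5 + 0) + 35)² = (√(-5) + 35)² = (I*√5 + 35)² = (35 + I*√5)²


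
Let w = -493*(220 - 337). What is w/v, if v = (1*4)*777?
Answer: 19227/1036 ≈ 18.559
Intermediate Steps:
w = 57681 (w = -493*(-117) = 57681)
v = 3108 (v = 4*777 = 3108)
w/v = 57681/3108 = 57681*(1/3108) = 19227/1036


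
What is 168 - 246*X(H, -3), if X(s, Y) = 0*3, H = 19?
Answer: 168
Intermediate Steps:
X(s, Y) = 0
168 - 246*X(H, -3) = 168 - 246*0 = 168 + 0 = 168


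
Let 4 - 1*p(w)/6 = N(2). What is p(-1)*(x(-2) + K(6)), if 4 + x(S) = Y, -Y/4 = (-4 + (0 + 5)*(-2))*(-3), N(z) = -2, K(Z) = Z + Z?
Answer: -5760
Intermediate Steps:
K(Z) = 2*Z
p(w) = 36 (p(w) = 24 - 6*(-2) = 24 + 12 = 36)
Y = -168 (Y = -4*(-4 + (0 + 5)*(-2))*(-3) = -4*(-4 + 5*(-2))*(-3) = -4*(-4 - 10)*(-3) = -(-56)*(-3) = -4*42 = -168)
x(S) = -172 (x(S) = -4 - 168 = -172)
p(-1)*(x(-2) + K(6)) = 36*(-172 + 2*6) = 36*(-172 + 12) = 36*(-160) = -5760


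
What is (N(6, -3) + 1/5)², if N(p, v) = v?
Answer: 196/25 ≈ 7.8400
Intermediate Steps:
(N(6, -3) + 1/5)² = (-3 + 1/5)² = (-3 + ⅕)² = (-14/5)² = 196/25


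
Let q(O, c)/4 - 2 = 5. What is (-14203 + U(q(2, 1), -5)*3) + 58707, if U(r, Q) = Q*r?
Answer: 44084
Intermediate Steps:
q(O, c) = 28 (q(O, c) = 8 + 4*5 = 8 + 20 = 28)
(-14203 + U(q(2, 1), -5)*3) + 58707 = (-14203 - 5*28*3) + 58707 = (-14203 - 140*3) + 58707 = (-14203 - 420) + 58707 = -14623 + 58707 = 44084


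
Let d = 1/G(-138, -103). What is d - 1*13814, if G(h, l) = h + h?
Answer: -3812665/276 ≈ -13814.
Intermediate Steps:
G(h, l) = 2*h
d = -1/276 (d = 1/(2*(-138)) = 1/(-276) = -1/276 ≈ -0.0036232)
d - 1*13814 = -1/276 - 1*13814 = -1/276 - 13814 = -3812665/276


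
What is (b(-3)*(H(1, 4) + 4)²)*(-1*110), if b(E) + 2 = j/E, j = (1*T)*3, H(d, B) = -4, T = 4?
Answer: 0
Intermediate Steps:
j = 12 (j = (1*4)*3 = 4*3 = 12)
b(E) = -2 + 12/E
(b(-3)*(H(1, 4) + 4)²)*(-1*110) = ((-2 + 12/(-3))*(-4 + 4)²)*(-1*110) = ((-2 + 12*(-⅓))*0²)*(-110) = ((-2 - 4)*0)*(-110) = -6*0*(-110) = 0*(-110) = 0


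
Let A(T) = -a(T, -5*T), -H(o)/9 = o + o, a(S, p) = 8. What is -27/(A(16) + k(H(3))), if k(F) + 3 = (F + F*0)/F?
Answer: 27/10 ≈ 2.7000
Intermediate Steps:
H(o) = -18*o (H(o) = -9*(o + o) = -18*o)
A(T) = -8 (A(T) = -1*8 = -8)
k(F) = -2 (k(F) = -3 + (F + F*0)/F = -3 + (F + 0)/F = -3 + F/F = -3 + 1 = -2)
-27/(A(16) + k(H(3))) = -27/(-8 - 2) = -27/(-10) = -⅒*(-27) = 27/10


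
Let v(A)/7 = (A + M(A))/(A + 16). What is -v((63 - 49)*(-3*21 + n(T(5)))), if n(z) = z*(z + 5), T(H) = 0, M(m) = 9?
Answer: -6111/866 ≈ -7.0566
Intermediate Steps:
n(z) = z*(5 + z)
v(A) = 7*(9 + A)/(16 + A) (v(A) = 7*((A + 9)/(A + 16)) = 7*((9 + A)/(16 + A)) = 7*(9 + A)/(16 + A))
-v((63 - 49)*(-3*21 + n(T(5)))) = -7*(9 + (63 - 49)*(-3*21 + 0*(5 + 0)))/(16 + (63 - 49)*(-3*21 + 0*(5 + 0))) = -7*(9 + 14*(-63 + 0*5))/(16 + 14*(-63 + 0*5)) = -7*(9 + 14*(-63 + 0))/(16 + 14*(-63 + 0)) = -7*(9 + 14*(-63))/(16 + 14*(-63)) = -7*(9 - 882)/(16 - 882) = -7*(-873)/(-866) = -7*(-1)*(-873)/866 = -1*6111/866 = -6111/866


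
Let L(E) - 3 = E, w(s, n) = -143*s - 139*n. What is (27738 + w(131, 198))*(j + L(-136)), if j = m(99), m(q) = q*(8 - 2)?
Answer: -8536337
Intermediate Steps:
m(q) = 6*q (m(q) = q*6 = 6*q)
j = 594 (j = 6*99 = 594)
L(E) = 3 + E
(27738 + w(131, 198))*(j + L(-136)) = (27738 + (-143*131 - 139*198))*(594 + (3 - 136)) = (27738 + (-18733 - 27522))*(594 - 133) = (27738 - 46255)*461 = -18517*461 = -8536337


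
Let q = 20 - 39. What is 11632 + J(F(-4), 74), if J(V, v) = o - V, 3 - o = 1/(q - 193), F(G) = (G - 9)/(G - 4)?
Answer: 4932553/424 ≈ 11633.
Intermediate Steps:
q = -19
F(G) = (-9 + G)/(-4 + G)
o = 637/212 (o = 3 - 1/(-19 - 193) = 3 - 1/(-212) = 3 - 1*(-1/212) = 3 + 1/212 = 637/212 ≈ 3.0047)
J(V, v) = 637/212 - V
11632 + J(F(-4), 74) = 11632 + (637/212 - (-9 - 4)/(-4 - 4)) = 11632 + (637/212 - (-13)/(-8)) = 11632 + (637/212 - (-1)*(-13)/8) = 11632 + (637/212 - 1*13/8) = 11632 + (637/212 - 13/8) = 11632 + 585/424 = 4932553/424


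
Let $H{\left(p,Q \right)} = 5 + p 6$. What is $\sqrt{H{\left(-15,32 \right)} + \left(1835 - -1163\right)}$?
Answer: $\sqrt{2913} \approx 53.972$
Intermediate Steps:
$H{\left(p,Q \right)} = 5 + 6 p$
$\sqrt{H{\left(-15,32 \right)} + \left(1835 - -1163\right)} = \sqrt{\left(5 + 6 \left(-15\right)\right) + \left(1835 - -1163\right)} = \sqrt{\left(5 - 90\right) + \left(1835 + 1163\right)} = \sqrt{-85 + 2998} = \sqrt{2913}$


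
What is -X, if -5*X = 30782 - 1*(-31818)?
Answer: 12520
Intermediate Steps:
X = -12520 (X = -(30782 - 1*(-31818))/5 = -(30782 + 31818)/5 = -1/5*62600 = -12520)
-X = -1*(-12520) = 12520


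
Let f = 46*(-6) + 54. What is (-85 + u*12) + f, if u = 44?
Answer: 221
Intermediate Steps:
f = -222 (f = -276 + 54 = -222)
(-85 + u*12) + f = (-85 + 44*12) - 222 = (-85 + 528) - 222 = 443 - 222 = 221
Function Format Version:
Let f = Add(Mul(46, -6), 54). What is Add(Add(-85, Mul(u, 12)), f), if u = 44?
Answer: 221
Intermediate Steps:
f = -222 (f = Add(-276, 54) = -222)
Add(Add(-85, Mul(u, 12)), f) = Add(Add(-85, Mul(44, 12)), -222) = Add(Add(-85, 528), -222) = Add(443, -222) = 221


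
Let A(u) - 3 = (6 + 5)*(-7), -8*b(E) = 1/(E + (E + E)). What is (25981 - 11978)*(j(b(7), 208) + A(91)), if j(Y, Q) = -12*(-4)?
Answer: -364078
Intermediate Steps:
b(E) = -1/(24*E) (b(E) = -1/(8*(E + (E + E))) = -1/(8*(E + 2*E)) = -1/(3*E)/8 = -1/(24*E))
A(u) = -74 (A(u) = 3 + (6 + 5)*(-7) = 3 + 11*(-7) = 3 - 77 = -74)
j(Y, Q) = 48
(25981 - 11978)*(j(b(7), 208) + A(91)) = (25981 - 11978)*(48 - 74) = 14003*(-26) = -364078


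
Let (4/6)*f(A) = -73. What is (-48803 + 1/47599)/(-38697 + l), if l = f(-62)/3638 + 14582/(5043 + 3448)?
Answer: 143514532127461936/113790949478543851 ≈ 1.2612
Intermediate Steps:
f(A) = -219/2 (f(A) = (3/2)*(-73) = -219/2)
l = 104239103/61780516 (l = -219/2/3638 + 14582/(5043 + 3448) = -219/2*1/3638 + 14582/8491 = -219/7276 + 14582*(1/8491) = -219/7276 + 14582/8491 = 104239103/61780516 ≈ 1.6872)
(-48803 + 1/47599)/(-38697 + l) = (-48803 + 1/47599)/(-38697 + 104239103/61780516) = (-48803 + 1/47599)/(-2390616388549/61780516) = -2322973996/47599*(-61780516/2390616388549) = 143514532127461936/113790949478543851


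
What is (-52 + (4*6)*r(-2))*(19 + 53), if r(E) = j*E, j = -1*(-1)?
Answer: -7200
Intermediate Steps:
j = 1
r(E) = E (r(E) = 1*E = E)
(-52 + (4*6)*r(-2))*(19 + 53) = (-52 + (4*6)*(-2))*(19 + 53) = (-52 + 24*(-2))*72 = (-52 - 48)*72 = -100*72 = -7200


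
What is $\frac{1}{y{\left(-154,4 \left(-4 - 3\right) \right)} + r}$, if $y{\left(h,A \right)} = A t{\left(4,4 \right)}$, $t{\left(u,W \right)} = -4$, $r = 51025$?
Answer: $\frac{1}{51137} \approx 1.9555 \cdot 10^{-5}$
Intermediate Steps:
$y{\left(h,A \right)} = - 4 A$ ($y{\left(h,A \right)} = A \left(-4\right) = - 4 A$)
$\frac{1}{y{\left(-154,4 \left(-4 - 3\right) \right)} + r} = \frac{1}{- 4 \cdot 4 \left(-4 - 3\right) + 51025} = \frac{1}{- 4 \cdot 4 \left(-7\right) + 51025} = \frac{1}{\left(-4\right) \left(-28\right) + 51025} = \frac{1}{112 + 51025} = \frac{1}{51137}$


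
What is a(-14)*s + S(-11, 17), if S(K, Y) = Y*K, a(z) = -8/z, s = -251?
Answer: -2313/7 ≈ -330.43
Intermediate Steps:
S(K, Y) = K*Y
a(-14)*s + S(-11, 17) = -8/(-14)*(-251) - 11*17 = -8*(-1/14)*(-251) - 187 = (4/7)*(-251) - 187 = -1004/7 - 187 = -2313/7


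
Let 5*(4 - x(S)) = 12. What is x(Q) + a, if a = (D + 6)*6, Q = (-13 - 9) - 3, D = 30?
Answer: 1088/5 ≈ 217.60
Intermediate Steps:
Q = -25 (Q = -22 - 3 = -25)
x(S) = 8/5 (x(S) = 4 - ⅕*12 = 4 - 12/5 = 8/5)
a = 216 (a = (30 + 6)*6 = 36*6 = 216)
x(Q) + a = 8/5 + 216 = 1088/5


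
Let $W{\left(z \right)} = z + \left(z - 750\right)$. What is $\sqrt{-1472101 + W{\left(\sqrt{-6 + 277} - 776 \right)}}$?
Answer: $\sqrt{-1474403 + 2 \sqrt{271}} \approx 1214.2 i$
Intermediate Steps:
$W{\left(z \right)} = -750 + 2 z$ ($W{\left(z \right)} = z + \left(-750 + z\right) = -750 + 2 z$)
$\sqrt{-1472101 + W{\left(\sqrt{-6 + 277} - 776 \right)}} = \sqrt{-1472101 + \left(-750 + 2 \left(\sqrt{-6 + 277} - 776\right)\right)} = \sqrt{-1472101 + \left(-750 + 2 \left(\sqrt{271} - 776\right)\right)} = \sqrt{-1472101 + \left(-750 + 2 \left(-776 + \sqrt{271}\right)\right)} = \sqrt{-1472101 - \left(2302 - 2 \sqrt{271}\right)} = \sqrt{-1474403 + 2 \sqrt{271}}$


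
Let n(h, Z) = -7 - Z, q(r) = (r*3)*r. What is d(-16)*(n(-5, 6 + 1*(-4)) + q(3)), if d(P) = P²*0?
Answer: 0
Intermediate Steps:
d(P) = 0
q(r) = 3*r² (q(r) = (3*r)*r = 3*r²)
d(-16)*(n(-5, 6 + 1*(-4)) + q(3)) = 0*((-7 - (6 + 1*(-4))) + 3*3²) = 0*((-7 - (6 - 4)) + 3*9) = 0*((-7 - 1*2) + 27) = 0*((-7 - 2) + 27) = 0*(-9 + 27) = 0*18 = 0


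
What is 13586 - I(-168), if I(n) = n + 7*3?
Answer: 13733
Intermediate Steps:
I(n) = 21 + n (I(n) = n + 21 = 21 + n)
13586 - I(-168) = 13586 - (21 - 168) = 13586 - 1*(-147) = 13586 + 147 = 13733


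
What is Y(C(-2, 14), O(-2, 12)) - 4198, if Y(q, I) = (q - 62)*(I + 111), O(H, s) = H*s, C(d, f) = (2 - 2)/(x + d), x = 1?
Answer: -9592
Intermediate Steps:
C(d, f) = 0 (C(d, f) = (2 - 2)/(1 + d) = 0/(1 + d) = 0)
Y(q, I) = (-62 + q)*(111 + I)
Y(C(-2, 14), O(-2, 12)) - 4198 = (-6882 - (-124)*12 + 111*0 - 2*12*0) - 4198 = (-6882 - 62*(-24) + 0 - 24*0) - 4198 = (-6882 + 1488 + 0 + 0) - 4198 = -5394 - 4198 = -9592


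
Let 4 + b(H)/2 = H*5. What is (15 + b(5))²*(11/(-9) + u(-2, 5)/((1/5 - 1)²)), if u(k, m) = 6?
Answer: 211907/8 ≈ 26488.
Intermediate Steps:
b(H) = -8 + 10*H (b(H) = -8 + 2*(H*5) = -8 + 2*(5*H) = -8 + 10*H)
(15 + b(5))²*(11/(-9) + u(-2, 5)/((1/5 - 1)²)) = (15 + (-8 + 10*5))²*(11/(-9) + 6/((1/5 - 1)²)) = (15 + (-8 + 50))²*(11*(-⅑) + 6/((⅕ - 1)²)) = (15 + 42)²*(-11/9 + 6/((-⅘)²)) = 57²*(-11/9 + 6/(16/25)) = 3249*(-11/9 + 6*(25/16)) = 3249*(-11/9 + 75/8) = 3249*(587/72) = 211907/8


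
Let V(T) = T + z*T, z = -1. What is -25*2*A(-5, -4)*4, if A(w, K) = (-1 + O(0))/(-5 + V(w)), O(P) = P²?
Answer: -40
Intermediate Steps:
V(T) = 0 (V(T) = T - T = 0)
A(w, K) = ⅕ (A(w, K) = (-1 + 0²)/(-5 + 0) = (-1 + 0)/(-5) = -1*(-⅕) = ⅕)
-25*2*A(-5, -4)*4 = -25*2*(⅕)*4 = -10*4 = -25*8/5 = -40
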